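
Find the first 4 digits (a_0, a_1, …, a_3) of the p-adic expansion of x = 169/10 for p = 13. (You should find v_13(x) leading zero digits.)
(a_0, …, a_3) = (0, 0, 4, 1)

v_13(169/10) = 2, so a_0 = ... = a_1 = 0. Factor out: x = 13^2 · u with u = 1/10 a unit in ℤ_13. Expand u iteratively via a_{v+i} = u_i mod 13, u_{i+1} = (u_i − a_{v+i})/13:
  u_0 = 1/10;  a_2 = 4;  u_1 = (u_0 − 4)/13 = -3/10
  u_1 = -3/10;  a_3 = 1;  u_2 = (u_1 − 1)/13 = -1/10
Digits: (0, 0, 4, 1).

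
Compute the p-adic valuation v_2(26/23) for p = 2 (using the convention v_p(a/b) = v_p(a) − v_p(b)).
v_2(26/23) = 1

Factor powers of 2 from the numerator and denominator of the reduced fraction: 26 = 2^1 · 13 and 23 = 2^0 · 23. Apply v_p(a/b) = v_p(a) − v_p(b): v_2(26/23) = 1 − 0 = 1.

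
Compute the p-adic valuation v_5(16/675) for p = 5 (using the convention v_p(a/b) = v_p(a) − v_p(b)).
v_5(16/675) = -2

Factor powers of 5 from the numerator and denominator of the reduced fraction: 16 = 5^0 · 16 and 675 = 5^2 · 27. Apply v_p(a/b) = v_p(a) − v_p(b): v_5(16/675) = 0 − 2 = -2.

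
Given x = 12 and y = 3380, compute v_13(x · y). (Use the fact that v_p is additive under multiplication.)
v_13(40560) = 2

v_p(x) = 0 (factor: 12 = 13^0 · 12); v_p(y) = 2 (factor: 3380 = 13^2 · 20). Additivity: v_p(xy) = v_p(x) + v_p(y) = 0 + 2 = 2. (Direct check: xy = 40560 = 13^2 · (240).)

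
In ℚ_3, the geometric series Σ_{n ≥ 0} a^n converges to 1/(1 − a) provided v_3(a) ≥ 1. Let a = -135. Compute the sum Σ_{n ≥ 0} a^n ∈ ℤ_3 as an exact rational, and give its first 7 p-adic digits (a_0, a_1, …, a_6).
Σ a^n = 1/(1 − a) = 1/136;  first 7 digits = (1, 0, 0, 1, 1, 2, 0)

v_3(a) = 3 ≥ 1, so the series converges in ℤ_3 to 1/(1 − a) = 1/(1 − (-135)) = 1/136. Expand this rational in ℤ_3: compute digits iteratively via d_i = x_i mod 3, x_{i+1} = (x_i − d_i)/3. The first 7 digits are (1, 0, 0, 1, 1, 2, 0).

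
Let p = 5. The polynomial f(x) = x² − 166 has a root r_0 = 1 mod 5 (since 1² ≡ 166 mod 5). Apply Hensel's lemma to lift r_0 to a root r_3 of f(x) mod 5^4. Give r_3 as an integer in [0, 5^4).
r_3 = 446 (mod 625)

Hensel's recurrence: r_{i+1} = r_i − f(r_i)·(f′(r_i))^{-1} mod 5^{i+2}, with f′(x) = 2x. Iterate:
  r_0 = 1 (mod 5)
  r_1 = 21 (mod 25)
  r_2 = 71 (mod 125)
  r_3 = 446 (mod 625)
Final: r_3 = 446, and one checks f(r_3) ≡ 0 mod 5^4.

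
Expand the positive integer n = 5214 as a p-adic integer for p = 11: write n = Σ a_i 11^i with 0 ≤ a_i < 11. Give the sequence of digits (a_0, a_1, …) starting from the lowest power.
(a_0, a_1, …) = (0, 1, 10, 3)

Repeated division by 11 gives the digits low-to-high: 5214 = 1·11^1 + 10·11^2 + 3·11^3. Digit sequence: (0, 1, 10, 3).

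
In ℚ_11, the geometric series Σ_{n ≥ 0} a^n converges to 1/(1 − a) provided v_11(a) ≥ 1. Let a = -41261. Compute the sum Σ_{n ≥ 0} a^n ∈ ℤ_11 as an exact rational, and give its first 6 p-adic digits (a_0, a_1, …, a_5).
Σ a^n = 1/(1 − a) = 1/41262;  first 6 digits = (1, 0, 0, 2, 8, 10)

v_11(a) = 3 ≥ 1, so the series converges in ℤ_11 to 1/(1 − a) = 1/(1 − (-41261)) = 1/41262. Expand this rational in ℤ_11: compute digits iteratively via d_i = x_i mod 11, x_{i+1} = (x_i − d_i)/11. The first 6 digits are (1, 0, 0, 2, 8, 10).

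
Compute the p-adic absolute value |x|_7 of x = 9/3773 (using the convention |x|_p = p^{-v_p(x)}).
|9/3773|_7 = 343

Step 1 — compute v_7(x) by factoring powers of 7 out of the numerator and denominator: v_7(9/3773) = -3. Step 2 — apply |x|_p = p^{-v_p(x)} = 7^{3} = 343.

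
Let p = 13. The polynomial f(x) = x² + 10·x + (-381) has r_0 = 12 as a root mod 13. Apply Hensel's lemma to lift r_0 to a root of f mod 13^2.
r_1 = 90 (mod 169)

Hensel: r_{i+1} = r_i − f(r_i)·(f′(r_i))^{-1} mod 13^{i+2}, f′(x) = 2x + 10. Iterate:
  r_0 = 12 (mod 13)
  r_1 = 90 (mod 169)
Final: r = 90 satisfies f(r) ≡ 0 mod 13^2.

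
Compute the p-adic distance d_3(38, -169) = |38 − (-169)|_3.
d_3(38, -169) = 1/9

Step 1 — x − y = 38 − (-169) = 207. Step 2 — v_3(207) = 2 (factor: 207 = (3^2 · 23); the sign does not affect v_p). Step 3 — |x − y|_3 = 3^{-2} = 1/9.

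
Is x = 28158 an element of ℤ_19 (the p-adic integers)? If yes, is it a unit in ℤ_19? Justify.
x ∈ ℤ_19 but not a unit; v_19(x) = 2 > 0

ℤ_19 = {x ∈ ℚ_19 : v_19(x) ≥ 0} and ℤ_19^× = {x ∈ ℤ_19 : v_19(x) = 0}. Here v_19(28158) = v_19(num) − v_19(den) = 2; compare against these criteria.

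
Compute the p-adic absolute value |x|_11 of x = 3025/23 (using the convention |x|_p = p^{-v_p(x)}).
|3025/23|_11 = 1/121

Step 1 — compute v_11(x) by factoring powers of 11 out of the numerator and denominator: v_11(3025/23) = 2. Step 2 — apply |x|_p = p^{-v_p(x)} = 11^{-2} = 1/121.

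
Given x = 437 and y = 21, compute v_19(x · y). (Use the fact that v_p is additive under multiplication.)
v_19(9177) = 1

v_p(x) = 1 (factor: 437 = 19^1 · 23); v_p(y) = 0 (factor: 21 = 19^0 · 21). Additivity: v_p(xy) = v_p(x) + v_p(y) = 1 + 0 = 1. (Direct check: xy = 9177 = 19^1 · (483).)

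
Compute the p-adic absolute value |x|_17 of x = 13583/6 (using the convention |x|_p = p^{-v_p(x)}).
|13583/6|_17 = 1/289

Step 1 — compute v_17(x) by factoring powers of 17 out of the numerator and denominator: v_17(13583/6) = 2. Step 2 — apply |x|_p = p^{-v_p(x)} = 17^{-2} = 1/289.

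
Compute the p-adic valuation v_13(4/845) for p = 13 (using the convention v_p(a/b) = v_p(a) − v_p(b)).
v_13(4/845) = -2

Factor powers of 13 from the numerator and denominator of the reduced fraction: 4 = 13^0 · 4 and 845 = 13^2 · 5. Apply v_p(a/b) = v_p(a) − v_p(b): v_13(4/845) = 0 − 2 = -2.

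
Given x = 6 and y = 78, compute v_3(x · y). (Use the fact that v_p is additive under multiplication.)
v_3(468) = 2

v_p(x) = 1 (factor: 6 = 3^1 · 2); v_p(y) = 1 (factor: 78 = 3^1 · 26). Additivity: v_p(xy) = v_p(x) + v_p(y) = 1 + 1 = 2. (Direct check: xy = 468 = 3^2 · (52).)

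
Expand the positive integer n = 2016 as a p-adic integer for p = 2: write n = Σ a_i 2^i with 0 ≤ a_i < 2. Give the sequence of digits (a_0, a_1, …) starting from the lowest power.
(a_0, a_1, …) = (0, 0, 0, 0, 0, 1, 1, 1, 1, 1, 1)

Repeated division by 2 gives the digits low-to-high: 2016 = 1·2^5 + 1·2^6 + 1·2^7 + 1·2^8 + 1·2^9 + 1·2^10. Digit sequence: (0, 0, 0, 0, 0, 1, 1, 1, 1, 1, 1).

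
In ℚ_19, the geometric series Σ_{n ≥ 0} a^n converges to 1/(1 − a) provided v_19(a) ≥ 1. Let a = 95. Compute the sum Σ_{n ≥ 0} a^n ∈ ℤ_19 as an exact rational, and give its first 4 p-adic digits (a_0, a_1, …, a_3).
Σ a^n = 1/(1 − a) = -1/94;  first 4 digits = (1, 5, 6, 12)

v_19(a) = 1 ≥ 1, so the series converges in ℤ_19 to 1/(1 − a) = 1/(1 − 95) = -1/94. Expand this rational in ℤ_19: compute digits iteratively via d_i = x_i mod 19, x_{i+1} = (x_i − d_i)/19. The first 4 digits are (1, 5, 6, 12).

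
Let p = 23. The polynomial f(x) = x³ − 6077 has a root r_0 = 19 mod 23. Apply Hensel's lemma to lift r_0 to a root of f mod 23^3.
r_2 = 2802 (mod 12167)

Hensel: r_{i+1} = r_i − f(r_i)/f′(r_i) mod 23^{i+2}, where f′(x) = 3x². Iterate:
  r_0 = 19 (mod 23)
  r_1 = 157 (mod 529)
  r_2 = 2802 (mod 12167)
Final: r = 2802 with f(r) ≡ 0 mod 23^3.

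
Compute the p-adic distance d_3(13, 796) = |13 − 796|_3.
d_3(13, 796) = 1/27

Step 1 — x − y = 13 − 796 = -783. Step 2 — v_3(-783) = 3 (factor: -783 = −(3^3 · 29); the sign does not affect v_p). Step 3 — |x − y|_3 = 3^{-3} = 1/27.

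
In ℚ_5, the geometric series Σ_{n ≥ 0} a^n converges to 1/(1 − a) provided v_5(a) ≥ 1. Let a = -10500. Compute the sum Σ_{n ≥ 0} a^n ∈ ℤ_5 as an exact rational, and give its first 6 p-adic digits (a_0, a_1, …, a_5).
Σ a^n = 1/(1 − a) = 1/10501;  first 6 digits = (1, 0, 0, 1, 3, 1)

v_5(a) = 3 ≥ 1, so the series converges in ℤ_5 to 1/(1 − a) = 1/(1 − (-10500)) = 1/10501. Expand this rational in ℤ_5: compute digits iteratively via d_i = x_i mod 5, x_{i+1} = (x_i − d_i)/5. The first 6 digits are (1, 0, 0, 1, 3, 1).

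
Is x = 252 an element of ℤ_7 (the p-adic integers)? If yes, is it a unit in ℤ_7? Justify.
x ∈ ℤ_7 but not a unit; v_7(x) = 1 > 0

ℤ_7 = {x ∈ ℚ_7 : v_7(x) ≥ 0} and ℤ_7^× = {x ∈ ℤ_7 : v_7(x) = 0}. Here v_7(252) = v_7(num) − v_7(den) = 1; compare against these criteria.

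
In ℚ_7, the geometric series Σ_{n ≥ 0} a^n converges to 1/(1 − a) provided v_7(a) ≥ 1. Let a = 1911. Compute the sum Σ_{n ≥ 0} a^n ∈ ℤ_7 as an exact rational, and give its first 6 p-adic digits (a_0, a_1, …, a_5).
Σ a^n = 1/(1 − a) = -1/1910;  first 6 digits = (1, 0, 4, 5, 2, 0)

v_7(a) = 2 ≥ 1, so the series converges in ℤ_7 to 1/(1 − a) = 1/(1 − 1911) = -1/1910. Expand this rational in ℤ_7: compute digits iteratively via d_i = x_i mod 7, x_{i+1} = (x_i − d_i)/7. The first 6 digits are (1, 0, 4, 5, 2, 0).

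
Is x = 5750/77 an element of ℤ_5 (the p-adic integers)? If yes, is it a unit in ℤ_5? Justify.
x ∈ ℤ_5 but not a unit; v_5(x) = 3 > 0

ℤ_5 = {x ∈ ℚ_5 : v_5(x) ≥ 0} and ℤ_5^× = {x ∈ ℤ_5 : v_5(x) = 0}. Here v_5(5750/77) = v_5(num) − v_5(den) = 3; compare against these criteria.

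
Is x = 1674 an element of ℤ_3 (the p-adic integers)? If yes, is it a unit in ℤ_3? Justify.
x ∈ ℤ_3 but not a unit; v_3(x) = 3 > 0

ℤ_3 = {x ∈ ℚ_3 : v_3(x) ≥ 0} and ℤ_3^× = {x ∈ ℤ_3 : v_3(x) = 0}. Here v_3(1674) = v_3(num) − v_3(den) = 3; compare against these criteria.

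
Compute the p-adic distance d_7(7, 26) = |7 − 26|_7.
d_7(7, 26) = 1

Step 1 — x − y = 7 − 26 = -19. Step 2 — v_7(-19) = 0 (factor: -19 = −(7^0 · 19); the sign does not affect v_p). Step 3 — |x − y|_7 = 7^{0} = 1.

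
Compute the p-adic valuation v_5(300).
v_5(300) = 2

v_5(n) is the largest exponent k such that 5^k divides n. Factor out: 300 = 5^2 · 12. (Sign doesn't affect v_p.) So v_5(300) = 2.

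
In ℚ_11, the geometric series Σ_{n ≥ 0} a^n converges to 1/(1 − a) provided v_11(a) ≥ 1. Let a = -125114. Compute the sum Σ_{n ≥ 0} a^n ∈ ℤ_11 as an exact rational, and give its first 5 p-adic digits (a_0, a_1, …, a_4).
Σ a^n = 1/(1 − a) = 1/125115;  first 5 digits = (1, 0, 0, 5, 2)

v_11(a) = 3 ≥ 1, so the series converges in ℤ_11 to 1/(1 − a) = 1/(1 − (-125114)) = 1/125115. Expand this rational in ℤ_11: compute digits iteratively via d_i = x_i mod 11, x_{i+1} = (x_i − d_i)/11. The first 5 digits are (1, 0, 0, 5, 2).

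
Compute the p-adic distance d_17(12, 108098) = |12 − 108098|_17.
d_17(12, 108098) = 1/4913

Step 1 — x − y = 12 − 108098 = -108086. Step 2 — v_17(-108086) = 3 (factor: -108086 = −(17^3 · 22); the sign does not affect v_p). Step 3 — |x − y|_17 = 17^{-3} = 1/4913.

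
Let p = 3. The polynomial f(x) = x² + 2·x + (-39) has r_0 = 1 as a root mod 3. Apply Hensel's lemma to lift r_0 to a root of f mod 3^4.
r_3 = 10 (mod 81)

Hensel: r_{i+1} = r_i − f(r_i)·(f′(r_i))^{-1} mod 3^{i+2}, f′(x) = 2x + 2. Iterate:
  r_0 = 1 (mod 3)
  r_1 = 1 (mod 9)
  r_2 = 10 (mod 27)
  r_3 = 10 (mod 81)
Final: r = 10 satisfies f(r) ≡ 0 mod 3^4.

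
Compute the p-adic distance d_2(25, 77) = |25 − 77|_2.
d_2(25, 77) = 1/4

Step 1 — x − y = 25 − 77 = -52. Step 2 — v_2(-52) = 2 (factor: -52 = −(2^2 · 13); the sign does not affect v_p). Step 3 — |x − y|_2 = 2^{-2} = 1/4.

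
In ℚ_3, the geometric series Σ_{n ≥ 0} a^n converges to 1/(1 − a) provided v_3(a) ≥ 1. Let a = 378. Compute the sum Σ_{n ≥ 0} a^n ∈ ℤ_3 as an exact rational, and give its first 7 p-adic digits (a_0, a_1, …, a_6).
Σ a^n = 1/(1 − a) = -1/377;  first 7 digits = (1, 0, 0, 2, 1, 1, 1)

v_3(a) = 3 ≥ 1, so the series converges in ℤ_3 to 1/(1 − a) = 1/(1 − 378) = -1/377. Expand this rational in ℤ_3: compute digits iteratively via d_i = x_i mod 3, x_{i+1} = (x_i − d_i)/3. The first 7 digits are (1, 0, 0, 2, 1, 1, 1).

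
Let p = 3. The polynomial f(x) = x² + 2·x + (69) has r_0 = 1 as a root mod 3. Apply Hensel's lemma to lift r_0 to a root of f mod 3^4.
r_3 = 64 (mod 81)

Hensel: r_{i+1} = r_i − f(r_i)·(f′(r_i))^{-1} mod 3^{i+2}, f′(x) = 2x + 2. Iterate:
  r_0 = 1 (mod 3)
  r_1 = 1 (mod 9)
  r_2 = 10 (mod 27)
  r_3 = 64 (mod 81)
Final: r = 64 satisfies f(r) ≡ 0 mod 3^4.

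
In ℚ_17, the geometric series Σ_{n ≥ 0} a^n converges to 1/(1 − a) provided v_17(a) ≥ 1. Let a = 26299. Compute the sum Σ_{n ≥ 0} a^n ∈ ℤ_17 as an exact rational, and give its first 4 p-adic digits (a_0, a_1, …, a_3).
Σ a^n = 1/(1 − a) = -1/26298;  first 4 digits = (1, 0, 6, 5)

v_17(a) = 2 ≥ 1, so the series converges in ℤ_17 to 1/(1 − a) = 1/(1 − 26299) = -1/26298. Expand this rational in ℤ_17: compute digits iteratively via d_i = x_i mod 17, x_{i+1} = (x_i − d_i)/17. The first 4 digits are (1, 0, 6, 5).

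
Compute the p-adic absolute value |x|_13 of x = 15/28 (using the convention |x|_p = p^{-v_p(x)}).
|15/28|_13 = 1

Step 1 — compute v_13(x) by factoring powers of 13 out of the numerator and denominator: v_13(15/28) = 0. Step 2 — apply |x|_p = p^{-v_p(x)} = 13^{0} = 1.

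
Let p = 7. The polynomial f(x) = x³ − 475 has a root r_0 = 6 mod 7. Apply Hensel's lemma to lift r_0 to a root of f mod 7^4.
r_3 = 27 (mod 2401)

Hensel: r_{i+1} = r_i − f(r_i)/f′(r_i) mod 7^{i+2}, where f′(x) = 3x². Iterate:
  r_0 = 6 (mod 7)
  r_1 = 27 (mod 49)
  r_2 = 27 (mod 343)
  r_3 = 27 (mod 2401)
Final: r = 27 with f(r) ≡ 0 mod 7^4.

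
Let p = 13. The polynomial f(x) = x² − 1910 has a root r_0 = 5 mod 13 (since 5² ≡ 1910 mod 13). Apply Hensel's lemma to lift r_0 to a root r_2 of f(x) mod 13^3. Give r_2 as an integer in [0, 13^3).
r_2 = 1968 (mod 2197)

Hensel's recurrence: r_{i+1} = r_i − f(r_i)·(f′(r_i))^{-1} mod 13^{i+2}, with f′(x) = 2x. Iterate:
  r_0 = 5 (mod 13)
  r_1 = 109 (mod 169)
  r_2 = 1968 (mod 2197)
Final: r_2 = 1968, and one checks f(r_2) ≡ 0 mod 13^3.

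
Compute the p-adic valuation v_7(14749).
v_7(14749) = 3

v_7(n) is the largest exponent k such that 7^k divides n. Factor out: 14749 = 7^3 · 43. (Sign doesn't affect v_p.) So v_7(14749) = 3.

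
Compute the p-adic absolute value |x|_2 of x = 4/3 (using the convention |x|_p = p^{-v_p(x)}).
|4/3|_2 = 1/4

Step 1 — compute v_2(x) by factoring powers of 2 out of the numerator and denominator: v_2(4/3) = 2. Step 2 — apply |x|_p = p^{-v_p(x)} = 2^{-2} = 1/4.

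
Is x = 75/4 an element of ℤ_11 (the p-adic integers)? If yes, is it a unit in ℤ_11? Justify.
x ∈ ℤ_11^× (unit); v_11(x) = 0

ℤ_11 = {x ∈ ℚ_11 : v_11(x) ≥ 0} and ℤ_11^× = {x ∈ ℤ_11 : v_11(x) = 0}. Here v_11(75/4) = v_11(num) − v_11(den) = 0; compare against these criteria.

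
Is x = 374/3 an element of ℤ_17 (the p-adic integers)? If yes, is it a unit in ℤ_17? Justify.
x ∈ ℤ_17 but not a unit; v_17(x) = 1 > 0

ℤ_17 = {x ∈ ℚ_17 : v_17(x) ≥ 0} and ℤ_17^× = {x ∈ ℤ_17 : v_17(x) = 0}. Here v_17(374/3) = v_17(num) − v_17(den) = 1; compare against these criteria.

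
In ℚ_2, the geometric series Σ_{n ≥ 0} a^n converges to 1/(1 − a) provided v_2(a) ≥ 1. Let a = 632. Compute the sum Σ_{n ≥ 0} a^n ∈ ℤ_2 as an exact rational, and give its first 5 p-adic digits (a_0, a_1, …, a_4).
Σ a^n = 1/(1 − a) = -1/631;  first 5 digits = (1, 0, 0, 1, 1)

v_2(a) = 3 ≥ 1, so the series converges in ℤ_2 to 1/(1 − a) = 1/(1 − 632) = -1/631. Expand this rational in ℤ_2: compute digits iteratively via d_i = x_i mod 2, x_{i+1} = (x_i − d_i)/2. The first 5 digits are (1, 0, 0, 1, 1).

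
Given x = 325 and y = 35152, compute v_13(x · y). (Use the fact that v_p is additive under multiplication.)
v_13(11424400) = 4

v_p(x) = 1 (factor: 325 = 13^1 · 25); v_p(y) = 3 (factor: 35152 = 13^3 · 16). Additivity: v_p(xy) = v_p(x) + v_p(y) = 1 + 3 = 4. (Direct check: xy = 11424400 = 13^4 · (400).)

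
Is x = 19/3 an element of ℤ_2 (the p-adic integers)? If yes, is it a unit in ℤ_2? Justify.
x ∈ ℤ_2^× (unit); v_2(x) = 0

ℤ_2 = {x ∈ ℚ_2 : v_2(x) ≥ 0} and ℤ_2^× = {x ∈ ℤ_2 : v_2(x) = 0}. Here v_2(19/3) = v_2(num) − v_2(den) = 0; compare against these criteria.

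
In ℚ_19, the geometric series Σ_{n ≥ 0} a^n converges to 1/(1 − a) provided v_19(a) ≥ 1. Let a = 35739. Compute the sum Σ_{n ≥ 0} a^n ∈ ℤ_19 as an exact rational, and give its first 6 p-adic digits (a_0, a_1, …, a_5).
Σ a^n = 1/(1 − a) = -1/35738;  first 6 digits = (1, 0, 4, 5, 16, 2)

v_19(a) = 2 ≥ 1, so the series converges in ℤ_19 to 1/(1 − a) = 1/(1 − 35739) = -1/35738. Expand this rational in ℤ_19: compute digits iteratively via d_i = x_i mod 19, x_{i+1} = (x_i − d_i)/19. The first 6 digits are (1, 0, 4, 5, 16, 2).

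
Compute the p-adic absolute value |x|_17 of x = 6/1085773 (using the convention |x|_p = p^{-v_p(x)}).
|6/1085773|_17 = 83521

Step 1 — compute v_17(x) by factoring powers of 17 out of the numerator and denominator: v_17(6/1085773) = -4. Step 2 — apply |x|_p = p^{-v_p(x)} = 17^{4} = 83521.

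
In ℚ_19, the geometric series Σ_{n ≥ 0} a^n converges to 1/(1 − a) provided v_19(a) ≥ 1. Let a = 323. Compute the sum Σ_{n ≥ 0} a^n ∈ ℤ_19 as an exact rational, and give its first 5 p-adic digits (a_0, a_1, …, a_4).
Σ a^n = 1/(1 − a) = -1/322;  first 5 digits = (1, 17, 4, 7, 9)

v_19(a) = 1 ≥ 1, so the series converges in ℤ_19 to 1/(1 − a) = 1/(1 − 323) = -1/322. Expand this rational in ℤ_19: compute digits iteratively via d_i = x_i mod 19, x_{i+1} = (x_i − d_i)/19. The first 5 digits are (1, 17, 4, 7, 9).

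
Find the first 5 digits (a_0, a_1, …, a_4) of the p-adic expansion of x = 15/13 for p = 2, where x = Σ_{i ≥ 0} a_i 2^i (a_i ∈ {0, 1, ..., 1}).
(a_0, …, a_4) = (1, 1, 0, 1, 0)

v_2(15/13) = 0 (numerator and denominator both coprime to 2), so x ∈ ℤ_2^×. Compute digits iteratively via a_i = x_i mod 2, x_{i+1} = (x_i − a_i)/2, with x_0 = x:
  x_0 = 15/13;  a_0 = 1;  x_1 = (x_0 − 1)/2 = 1/13
  x_1 = 1/13;  a_1 = 1;  x_2 = (x_1 − 1)/2 = -6/13
  x_2 = -6/13;  a_2 = 0;  x_3 = (x_2 − 0)/2 = -3/13
  x_3 = -3/13;  a_3 = 1;  x_4 = (x_3 − 1)/2 = -8/13
  x_4 = -8/13;  a_4 = 0;  x_5 = (x_4 − 0)/2 = -4/13
Digits: (1, 1, 0, 1, 0).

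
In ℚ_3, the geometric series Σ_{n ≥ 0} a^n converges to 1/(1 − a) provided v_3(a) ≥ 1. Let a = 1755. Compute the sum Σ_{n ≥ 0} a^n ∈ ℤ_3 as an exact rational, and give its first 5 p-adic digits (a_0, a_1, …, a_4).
Σ a^n = 1/(1 − a) = -1/1754;  first 5 digits = (1, 0, 0, 2, 0)

v_3(a) = 3 ≥ 1, so the series converges in ℤ_3 to 1/(1 − a) = 1/(1 − 1755) = -1/1754. Expand this rational in ℤ_3: compute digits iteratively via d_i = x_i mod 3, x_{i+1} = (x_i − d_i)/3. The first 5 digits are (1, 0, 0, 2, 0).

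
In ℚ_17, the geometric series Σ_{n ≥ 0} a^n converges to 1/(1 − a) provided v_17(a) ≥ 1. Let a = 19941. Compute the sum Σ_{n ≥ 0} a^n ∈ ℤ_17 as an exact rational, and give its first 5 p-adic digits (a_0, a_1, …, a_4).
Σ a^n = 1/(1 − a) = -1/19940;  first 5 digits = (1, 0, 1, 4, 1)

v_17(a) = 2 ≥ 1, so the series converges in ℤ_17 to 1/(1 − a) = 1/(1 − 19941) = -1/19940. Expand this rational in ℤ_17: compute digits iteratively via d_i = x_i mod 17, x_{i+1} = (x_i − d_i)/17. The first 5 digits are (1, 0, 1, 4, 1).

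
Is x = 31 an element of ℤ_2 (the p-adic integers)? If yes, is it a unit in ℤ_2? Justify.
x ∈ ℤ_2^× (unit); v_2(x) = 0

ℤ_2 = {x ∈ ℚ_2 : v_2(x) ≥ 0} and ℤ_2^× = {x ∈ ℤ_2 : v_2(x) = 0}. Here v_2(31) = v_2(num) − v_2(den) = 0; compare against these criteria.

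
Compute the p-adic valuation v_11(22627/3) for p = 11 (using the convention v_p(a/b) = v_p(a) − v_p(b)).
v_11(22627/3) = 3

Factor powers of 11 from the numerator and denominator of the reduced fraction: 22627 = 11^3 · 17 and 3 = 11^0 · 3. Apply v_p(a/b) = v_p(a) − v_p(b): v_11(22627/3) = 3 − 0 = 3.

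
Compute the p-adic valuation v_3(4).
v_3(4) = 0

v_3(n) is the largest exponent k such that 3^k divides n. Factor out: 4 = 3^0 · 4. (Sign doesn't affect v_p.) So v_3(4) = 0.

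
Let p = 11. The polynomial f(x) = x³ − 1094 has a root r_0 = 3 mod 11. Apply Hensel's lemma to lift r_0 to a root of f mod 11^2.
r_1 = 47 (mod 121)

Hensel: r_{i+1} = r_i − f(r_i)/f′(r_i) mod 11^{i+2}, where f′(x) = 3x². Iterate:
  r_0 = 3 (mod 11)
  r_1 = 47 (mod 121)
Final: r = 47 with f(r) ≡ 0 mod 11^2.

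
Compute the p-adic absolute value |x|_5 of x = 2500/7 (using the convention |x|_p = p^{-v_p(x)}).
|2500/7|_5 = 1/625

Step 1 — compute v_5(x) by factoring powers of 5 out of the numerator and denominator: v_5(2500/7) = 4. Step 2 — apply |x|_p = p^{-v_p(x)} = 5^{-4} = 1/625.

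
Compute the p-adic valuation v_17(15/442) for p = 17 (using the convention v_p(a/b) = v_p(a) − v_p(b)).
v_17(15/442) = -1

Factor powers of 17 from the numerator and denominator of the reduced fraction: 15 = 17^0 · 15 and 442 = 17^1 · 26. Apply v_p(a/b) = v_p(a) − v_p(b): v_17(15/442) = 0 − 1 = -1.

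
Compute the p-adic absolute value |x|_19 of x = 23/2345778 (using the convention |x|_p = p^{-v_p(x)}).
|23/2345778|_19 = 130321

Step 1 — compute v_19(x) by factoring powers of 19 out of the numerator and denominator: v_19(23/2345778) = -4. Step 2 — apply |x|_p = p^{-v_p(x)} = 19^{4} = 130321.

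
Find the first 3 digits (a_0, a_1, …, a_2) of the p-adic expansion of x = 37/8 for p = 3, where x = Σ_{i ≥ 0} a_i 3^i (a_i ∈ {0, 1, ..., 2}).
(a_0, …, a_2) = (2, 2, 0)

v_3(37/8) = 0 (numerator and denominator both coprime to 3), so x ∈ ℤ_3^×. Compute digits iteratively via a_i = x_i mod 3, x_{i+1} = (x_i − a_i)/3, with x_0 = x:
  x_0 = 37/8;  a_0 = 2;  x_1 = (x_0 − 2)/3 = 7/8
  x_1 = 7/8;  a_1 = 2;  x_2 = (x_1 − 2)/3 = -3/8
  x_2 = -3/8;  a_2 = 0;  x_3 = (x_2 − 0)/3 = -1/8
Digits: (2, 2, 0).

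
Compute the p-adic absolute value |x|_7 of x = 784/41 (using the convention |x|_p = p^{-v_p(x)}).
|784/41|_7 = 1/49

Step 1 — compute v_7(x) by factoring powers of 7 out of the numerator and denominator: v_7(784/41) = 2. Step 2 — apply |x|_p = p^{-v_p(x)} = 7^{-2} = 1/49.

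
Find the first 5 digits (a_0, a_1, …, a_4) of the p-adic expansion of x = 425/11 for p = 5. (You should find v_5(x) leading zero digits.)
(a_0, …, a_4) = (0, 0, 2, 4, 1)

v_5(425/11) = 2, so a_0 = ... = a_1 = 0. Factor out: x = 5^2 · u with u = 17/11 a unit in ℤ_5. Expand u iteratively via a_{v+i} = u_i mod 5, u_{i+1} = (u_i − a_{v+i})/5:
  u_0 = 17/11;  a_2 = 2;  u_1 = (u_0 − 2)/5 = -1/11
  u_1 = -1/11;  a_3 = 4;  u_2 = (u_1 − 4)/5 = -9/11
  u_2 = -9/11;  a_4 = 1;  u_3 = (u_2 − 1)/5 = -4/11
Digits: (0, 0, 2, 4, 1).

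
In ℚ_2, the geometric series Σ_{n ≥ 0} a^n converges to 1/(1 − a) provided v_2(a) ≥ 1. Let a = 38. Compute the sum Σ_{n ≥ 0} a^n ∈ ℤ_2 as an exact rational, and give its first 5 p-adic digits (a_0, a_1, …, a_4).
Σ a^n = 1/(1 − a) = -1/37;  first 5 digits = (1, 1, 0, 0, 1)

v_2(a) = 1 ≥ 1, so the series converges in ℤ_2 to 1/(1 − a) = 1/(1 − 38) = -1/37. Expand this rational in ℤ_2: compute digits iteratively via d_i = x_i mod 2, x_{i+1} = (x_i − d_i)/2. The first 5 digits are (1, 1, 0, 0, 1).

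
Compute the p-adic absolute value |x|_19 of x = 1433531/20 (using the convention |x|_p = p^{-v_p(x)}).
|1433531/20|_19 = 1/130321

Step 1 — compute v_19(x) by factoring powers of 19 out of the numerator and denominator: v_19(1433531/20) = 4. Step 2 — apply |x|_p = p^{-v_p(x)} = 19^{-4} = 1/130321.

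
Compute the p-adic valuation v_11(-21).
v_11(-21) = 0

v_11(n) is the largest exponent k such that 11^k divides n. Factor out: -21 = -11^0 · 21. (Sign doesn't affect v_p.) So v_11(-21) = 0.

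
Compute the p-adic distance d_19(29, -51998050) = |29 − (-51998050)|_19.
d_19(29, -51998050) = 1/2476099

Step 1 — x − y = 29 − (-51998050) = 51998079. Step 2 — v_19(51998079) = 5 (factor: 51998079 = (19^5 · 21); the sign does not affect v_p). Step 3 — |x − y|_19 = 19^{-5} = 1/2476099.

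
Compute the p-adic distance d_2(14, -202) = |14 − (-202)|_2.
d_2(14, -202) = 1/8

Step 1 — x − y = 14 − (-202) = 216. Step 2 — v_2(216) = 3 (factor: 216 = (2^3 · 27); the sign does not affect v_p). Step 3 — |x − y|_2 = 2^{-3} = 1/8.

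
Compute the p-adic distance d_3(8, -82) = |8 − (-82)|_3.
d_3(8, -82) = 1/9

Step 1 — x − y = 8 − (-82) = 90. Step 2 — v_3(90) = 2 (factor: 90 = (3^2 · 10); the sign does not affect v_p). Step 3 — |x − y|_3 = 3^{-2} = 1/9.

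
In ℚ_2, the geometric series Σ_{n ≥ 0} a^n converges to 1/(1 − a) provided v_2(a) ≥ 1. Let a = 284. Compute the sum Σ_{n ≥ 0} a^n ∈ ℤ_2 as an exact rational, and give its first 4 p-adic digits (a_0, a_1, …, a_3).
Σ a^n = 1/(1 − a) = -1/283;  first 4 digits = (1, 0, 1, 1)

v_2(a) = 2 ≥ 1, so the series converges in ℤ_2 to 1/(1 − a) = 1/(1 − 284) = -1/283. Expand this rational in ℤ_2: compute digits iteratively via d_i = x_i mod 2, x_{i+1} = (x_i − d_i)/2. The first 4 digits are (1, 0, 1, 1).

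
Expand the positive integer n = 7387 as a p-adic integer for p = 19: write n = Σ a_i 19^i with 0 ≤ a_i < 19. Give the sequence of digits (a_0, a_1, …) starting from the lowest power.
(a_0, a_1, …) = (15, 8, 1, 1)

Repeated division by 19 gives the digits low-to-high: 7387 = 15 + 8·19^1 + 1·19^2 + 1·19^3. Digit sequence: (15, 8, 1, 1).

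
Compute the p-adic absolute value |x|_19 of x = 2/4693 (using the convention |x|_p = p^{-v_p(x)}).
|2/4693|_19 = 361

Step 1 — compute v_19(x) by factoring powers of 19 out of the numerator and denominator: v_19(2/4693) = -2. Step 2 — apply |x|_p = p^{-v_p(x)} = 19^{2} = 361.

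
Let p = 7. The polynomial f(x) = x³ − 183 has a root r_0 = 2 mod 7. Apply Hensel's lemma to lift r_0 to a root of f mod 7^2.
r_1 = 37 (mod 49)

Hensel: r_{i+1} = r_i − f(r_i)/f′(r_i) mod 7^{i+2}, where f′(x) = 3x². Iterate:
  r_0 = 2 (mod 7)
  r_1 = 37 (mod 49)
Final: r = 37 with f(r) ≡ 0 mod 7^2.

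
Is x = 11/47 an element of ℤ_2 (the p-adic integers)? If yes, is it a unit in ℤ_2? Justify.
x ∈ ℤ_2^× (unit); v_2(x) = 0

ℤ_2 = {x ∈ ℚ_2 : v_2(x) ≥ 0} and ℤ_2^× = {x ∈ ℤ_2 : v_2(x) = 0}. Here v_2(11/47) = v_2(num) − v_2(den) = 0; compare against these criteria.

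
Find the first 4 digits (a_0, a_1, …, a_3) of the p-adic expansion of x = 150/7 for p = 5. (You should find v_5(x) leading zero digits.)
(a_0, …, a_3) = (0, 0, 3, 1)

v_5(150/7) = 2, so a_0 = ... = a_1 = 0. Factor out: x = 5^2 · u with u = 6/7 a unit in ℤ_5. Expand u iteratively via a_{v+i} = u_i mod 5, u_{i+1} = (u_i − a_{v+i})/5:
  u_0 = 6/7;  a_2 = 3;  u_1 = (u_0 − 3)/5 = -3/7
  u_1 = -3/7;  a_3 = 1;  u_2 = (u_1 − 1)/5 = -2/7
Digits: (0, 0, 3, 1).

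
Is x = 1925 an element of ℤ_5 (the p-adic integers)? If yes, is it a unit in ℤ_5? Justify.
x ∈ ℤ_5 but not a unit; v_5(x) = 2 > 0

ℤ_5 = {x ∈ ℚ_5 : v_5(x) ≥ 0} and ℤ_5^× = {x ∈ ℤ_5 : v_5(x) = 0}. Here v_5(1925) = v_5(num) − v_5(den) = 2; compare against these criteria.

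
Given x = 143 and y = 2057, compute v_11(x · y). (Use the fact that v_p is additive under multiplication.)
v_11(294151) = 3

v_p(x) = 1 (factor: 143 = 11^1 · 13); v_p(y) = 2 (factor: 2057 = 11^2 · 17). Additivity: v_p(xy) = v_p(x) + v_p(y) = 1 + 2 = 3. (Direct check: xy = 294151 = 11^3 · (221).)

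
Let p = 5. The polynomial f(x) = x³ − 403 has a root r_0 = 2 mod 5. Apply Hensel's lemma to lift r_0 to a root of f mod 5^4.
r_3 = 537 (mod 625)

Hensel: r_{i+1} = r_i − f(r_i)/f′(r_i) mod 5^{i+2}, where f′(x) = 3x². Iterate:
  r_0 = 2 (mod 5)
  r_1 = 12 (mod 25)
  r_2 = 37 (mod 125)
  r_3 = 537 (mod 625)
Final: r = 537 with f(r) ≡ 0 mod 5^4.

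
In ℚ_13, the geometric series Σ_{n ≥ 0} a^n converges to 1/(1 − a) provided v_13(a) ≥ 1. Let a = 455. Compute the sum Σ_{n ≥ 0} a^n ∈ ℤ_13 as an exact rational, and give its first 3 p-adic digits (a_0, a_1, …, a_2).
Σ a^n = 1/(1 − a) = -1/454;  first 3 digits = (1, 9, 5)

v_13(a) = 1 ≥ 1, so the series converges in ℤ_13 to 1/(1 − a) = 1/(1 − 455) = -1/454. Expand this rational in ℤ_13: compute digits iteratively via d_i = x_i mod 13, x_{i+1} = (x_i − d_i)/13. The first 3 digits are (1, 9, 5).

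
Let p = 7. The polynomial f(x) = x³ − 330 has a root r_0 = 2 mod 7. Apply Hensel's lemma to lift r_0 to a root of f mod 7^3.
r_2 = 331 (mod 343)

Hensel: r_{i+1} = r_i − f(r_i)/f′(r_i) mod 7^{i+2}, where f′(x) = 3x². Iterate:
  r_0 = 2 (mod 7)
  r_1 = 37 (mod 49)
  r_2 = 331 (mod 343)
Final: r = 331 with f(r) ≡ 0 mod 7^3.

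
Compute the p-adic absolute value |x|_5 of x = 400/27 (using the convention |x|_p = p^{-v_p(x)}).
|400/27|_5 = 1/25

Step 1 — compute v_5(x) by factoring powers of 5 out of the numerator and denominator: v_5(400/27) = 2. Step 2 — apply |x|_p = p^{-v_p(x)} = 5^{-2} = 1/25.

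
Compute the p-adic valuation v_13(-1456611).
v_13(-1456611) = 4

v_13(n) is the largest exponent k such that 13^k divides n. Factor out: -1456611 = -13^4 · 51. (Sign doesn't affect v_p.) So v_13(-1456611) = 4.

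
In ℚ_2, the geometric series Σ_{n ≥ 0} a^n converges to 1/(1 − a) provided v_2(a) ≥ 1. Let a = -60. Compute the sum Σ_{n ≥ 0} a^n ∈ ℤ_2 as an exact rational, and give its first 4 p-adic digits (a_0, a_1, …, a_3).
Σ a^n = 1/(1 − a) = 1/61;  first 4 digits = (1, 0, 1, 0)

v_2(a) = 2 ≥ 1, so the series converges in ℤ_2 to 1/(1 − a) = 1/(1 − (-60)) = 1/61. Expand this rational in ℤ_2: compute digits iteratively via d_i = x_i mod 2, x_{i+1} = (x_i − d_i)/2. The first 4 digits are (1, 0, 1, 0).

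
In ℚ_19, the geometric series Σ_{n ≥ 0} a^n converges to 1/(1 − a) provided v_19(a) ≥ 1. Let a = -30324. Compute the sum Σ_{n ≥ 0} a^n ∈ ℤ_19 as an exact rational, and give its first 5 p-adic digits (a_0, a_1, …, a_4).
Σ a^n = 1/(1 − a) = 1/30325;  first 5 digits = (1, 0, 11, 14, 6)

v_19(a) = 2 ≥ 1, so the series converges in ℤ_19 to 1/(1 − a) = 1/(1 − (-30324)) = 1/30325. Expand this rational in ℤ_19: compute digits iteratively via d_i = x_i mod 19, x_{i+1} = (x_i − d_i)/19. The first 5 digits are (1, 0, 11, 14, 6).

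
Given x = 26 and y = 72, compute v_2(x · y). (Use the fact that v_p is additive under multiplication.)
v_2(1872) = 4

v_p(x) = 1 (factor: 26 = 2^1 · 13); v_p(y) = 3 (factor: 72 = 2^3 · 9). Additivity: v_p(xy) = v_p(x) + v_p(y) = 1 + 3 = 4. (Direct check: xy = 1872 = 2^4 · (117).)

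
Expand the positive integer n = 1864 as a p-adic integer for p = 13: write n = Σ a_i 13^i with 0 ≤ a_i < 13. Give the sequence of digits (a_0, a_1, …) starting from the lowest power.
(a_0, a_1, …) = (5, 0, 11)

Repeated division by 13 gives the digits low-to-high: 1864 = 5 + 11·13^2. Digit sequence: (5, 0, 11).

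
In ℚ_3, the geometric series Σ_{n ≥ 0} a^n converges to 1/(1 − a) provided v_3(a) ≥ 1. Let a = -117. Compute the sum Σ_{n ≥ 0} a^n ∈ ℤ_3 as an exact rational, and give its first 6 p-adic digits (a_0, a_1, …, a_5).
Σ a^n = 1/(1 − a) = 1/118;  first 6 digits = (1, 0, 2, 1, 2, 1)

v_3(a) = 2 ≥ 1, so the series converges in ℤ_3 to 1/(1 − a) = 1/(1 − (-117)) = 1/118. Expand this rational in ℤ_3: compute digits iteratively via d_i = x_i mod 3, x_{i+1} = (x_i − d_i)/3. The first 6 digits are (1, 0, 2, 1, 2, 1).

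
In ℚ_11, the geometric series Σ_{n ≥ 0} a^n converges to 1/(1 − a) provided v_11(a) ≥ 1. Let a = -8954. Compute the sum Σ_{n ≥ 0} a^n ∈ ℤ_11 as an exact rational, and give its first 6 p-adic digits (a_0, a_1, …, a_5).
Σ a^n = 1/(1 − a) = 1/8955;  first 6 digits = (1, 0, 3, 4, 8, 2)

v_11(a) = 2 ≥ 1, so the series converges in ℤ_11 to 1/(1 − a) = 1/(1 − (-8954)) = 1/8955. Expand this rational in ℤ_11: compute digits iteratively via d_i = x_i mod 11, x_{i+1} = (x_i − d_i)/11. The first 6 digits are (1, 0, 3, 4, 8, 2).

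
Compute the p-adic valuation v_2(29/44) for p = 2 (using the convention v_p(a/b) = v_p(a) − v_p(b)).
v_2(29/44) = -2

Factor powers of 2 from the numerator and denominator of the reduced fraction: 29 = 2^0 · 29 and 44 = 2^2 · 11. Apply v_p(a/b) = v_p(a) − v_p(b): v_2(29/44) = 0 − 2 = -2.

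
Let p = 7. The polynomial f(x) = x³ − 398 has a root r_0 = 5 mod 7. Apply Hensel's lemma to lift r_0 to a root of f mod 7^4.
r_3 = 628 (mod 2401)

Hensel: r_{i+1} = r_i − f(r_i)/f′(r_i) mod 7^{i+2}, where f′(x) = 3x². Iterate:
  r_0 = 5 (mod 7)
  r_1 = 40 (mod 49)
  r_2 = 285 (mod 343)
  r_3 = 628 (mod 2401)
Final: r = 628 with f(r) ≡ 0 mod 7^4.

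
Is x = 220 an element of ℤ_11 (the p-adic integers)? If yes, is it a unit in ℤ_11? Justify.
x ∈ ℤ_11 but not a unit; v_11(x) = 1 > 0

ℤ_11 = {x ∈ ℚ_11 : v_11(x) ≥ 0} and ℤ_11^× = {x ∈ ℤ_11 : v_11(x) = 0}. Here v_11(220) = v_11(num) − v_11(den) = 1; compare against these criteria.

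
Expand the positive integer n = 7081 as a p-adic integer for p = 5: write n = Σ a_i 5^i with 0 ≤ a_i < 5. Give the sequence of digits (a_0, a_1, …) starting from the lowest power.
(a_0, a_1, …) = (1, 1, 3, 1, 1, 2)

Repeated division by 5 gives the digits low-to-high: 7081 = 1 + 1·5^1 + 3·5^2 + 1·5^3 + 1·5^4 + 2·5^5. Digit sequence: (1, 1, 3, 1, 1, 2).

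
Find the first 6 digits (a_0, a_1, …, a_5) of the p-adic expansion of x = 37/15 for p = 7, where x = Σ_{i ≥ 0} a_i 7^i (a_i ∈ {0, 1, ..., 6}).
(a_0, …, a_5) = (2, 1, 5, 3, 6, 0)

v_7(37/15) = 0 (numerator and denominator both coprime to 7), so x ∈ ℤ_7^×. Compute digits iteratively via a_i = x_i mod 7, x_{i+1} = (x_i − a_i)/7, with x_0 = x:
  x_0 = 37/15;  a_0 = 2;  x_1 = (x_0 − 2)/7 = 1/15
  x_1 = 1/15;  a_1 = 1;  x_2 = (x_1 − 1)/7 = -2/15
  x_2 = -2/15;  a_2 = 5;  x_3 = (x_2 − 5)/7 = -11/15
  x_3 = -11/15;  a_3 = 3;  x_4 = (x_3 − 3)/7 = -8/15
  x_4 = -8/15;  a_4 = 6;  x_5 = (x_4 − 6)/7 = -14/15
  x_5 = -14/15;  a_5 = 0;  x_6 = (x_5 − 0)/7 = -2/15
Digits: (2, 1, 5, 3, 6, 0).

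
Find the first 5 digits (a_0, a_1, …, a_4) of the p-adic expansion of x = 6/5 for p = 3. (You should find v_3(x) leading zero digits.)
(a_0, …, a_4) = (0, 1, 1, 2, 1)

v_3(6/5) = 1, so a_0 = ... = a_0 = 0. Factor out: x = 3^1 · u with u = 2/5 a unit in ℤ_3. Expand u iteratively via a_{v+i} = u_i mod 3, u_{i+1} = (u_i − a_{v+i})/3:
  u_0 = 2/5;  a_1 = 1;  u_1 = (u_0 − 1)/3 = -1/5
  u_1 = -1/5;  a_2 = 1;  u_2 = (u_1 − 1)/3 = -2/5
  u_2 = -2/5;  a_3 = 2;  u_3 = (u_2 − 2)/3 = -4/5
  u_3 = -4/5;  a_4 = 1;  u_4 = (u_3 − 1)/3 = -3/5
Digits: (0, 1, 1, 2, 1).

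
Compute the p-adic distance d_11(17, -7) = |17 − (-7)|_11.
d_11(17, -7) = 1

Step 1 — x − y = 17 − (-7) = 24. Step 2 — v_11(24) = 0 (factor: 24 = (11^0 · 24); the sign does not affect v_p). Step 3 — |x − y|_11 = 11^{0} = 1.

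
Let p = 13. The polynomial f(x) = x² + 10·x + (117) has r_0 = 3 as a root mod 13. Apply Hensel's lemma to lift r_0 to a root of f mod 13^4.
r_3 = 16851 (mod 28561)

Hensel: r_{i+1} = r_i − f(r_i)·(f′(r_i))^{-1} mod 13^{i+2}, f′(x) = 2x + 10. Iterate:
  r_0 = 3 (mod 13)
  r_1 = 120 (mod 169)
  r_2 = 1472 (mod 2197)
  r_3 = 16851 (mod 28561)
Final: r = 16851 satisfies f(r) ≡ 0 mod 13^4.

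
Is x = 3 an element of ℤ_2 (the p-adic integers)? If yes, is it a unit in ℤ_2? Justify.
x ∈ ℤ_2^× (unit); v_2(x) = 0

ℤ_2 = {x ∈ ℚ_2 : v_2(x) ≥ 0} and ℤ_2^× = {x ∈ ℤ_2 : v_2(x) = 0}. Here v_2(3) = v_2(num) − v_2(den) = 0; compare against these criteria.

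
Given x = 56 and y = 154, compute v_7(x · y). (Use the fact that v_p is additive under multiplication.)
v_7(8624) = 2

v_p(x) = 1 (factor: 56 = 7^1 · 8); v_p(y) = 1 (factor: 154 = 7^1 · 22). Additivity: v_p(xy) = v_p(x) + v_p(y) = 1 + 1 = 2. (Direct check: xy = 8624 = 7^2 · (176).)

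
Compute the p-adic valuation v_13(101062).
v_13(101062) = 3

v_13(n) is the largest exponent k such that 13^k divides n. Factor out: 101062 = 13^3 · 46. (Sign doesn't affect v_p.) So v_13(101062) = 3.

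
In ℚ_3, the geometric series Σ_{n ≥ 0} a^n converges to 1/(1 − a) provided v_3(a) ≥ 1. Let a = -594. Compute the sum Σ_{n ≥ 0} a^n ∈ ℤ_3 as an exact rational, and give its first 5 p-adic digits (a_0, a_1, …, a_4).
Σ a^n = 1/(1 − a) = 1/595;  first 5 digits = (1, 0, 0, 2, 1)

v_3(a) = 3 ≥ 1, so the series converges in ℤ_3 to 1/(1 − a) = 1/(1 − (-594)) = 1/595. Expand this rational in ℤ_3: compute digits iteratively via d_i = x_i mod 3, x_{i+1} = (x_i − d_i)/3. The first 5 digits are (1, 0, 0, 2, 1).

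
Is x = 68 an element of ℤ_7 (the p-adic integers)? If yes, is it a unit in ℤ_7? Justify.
x ∈ ℤ_7^× (unit); v_7(x) = 0

ℤ_7 = {x ∈ ℚ_7 : v_7(x) ≥ 0} and ℤ_7^× = {x ∈ ℤ_7 : v_7(x) = 0}. Here v_7(68) = v_7(num) − v_7(den) = 0; compare against these criteria.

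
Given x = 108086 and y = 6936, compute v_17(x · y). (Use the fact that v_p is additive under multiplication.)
v_17(749684496) = 5

v_p(x) = 3 (factor: 108086 = 17^3 · 22); v_p(y) = 2 (factor: 6936 = 17^2 · 24). Additivity: v_p(xy) = v_p(x) + v_p(y) = 3 + 2 = 5. (Direct check: xy = 749684496 = 17^5 · (528).)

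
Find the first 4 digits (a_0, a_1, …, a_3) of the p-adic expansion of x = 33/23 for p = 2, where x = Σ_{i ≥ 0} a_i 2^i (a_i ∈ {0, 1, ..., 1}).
(a_0, …, a_3) = (1, 1, 1, 0)

v_2(33/23) = 0 (numerator and denominator both coprime to 2), so x ∈ ℤ_2^×. Compute digits iteratively via a_i = x_i mod 2, x_{i+1} = (x_i − a_i)/2, with x_0 = x:
  x_0 = 33/23;  a_0 = 1;  x_1 = (x_0 − 1)/2 = 5/23
  x_1 = 5/23;  a_1 = 1;  x_2 = (x_1 − 1)/2 = -9/23
  x_2 = -9/23;  a_2 = 1;  x_3 = (x_2 − 1)/2 = -16/23
  x_3 = -16/23;  a_3 = 0;  x_4 = (x_3 − 0)/2 = -8/23
Digits: (1, 1, 1, 0).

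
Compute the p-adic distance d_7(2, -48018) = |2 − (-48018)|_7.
d_7(2, -48018) = 1/2401

Step 1 — x − y = 2 − (-48018) = 48020. Step 2 — v_7(48020) = 4 (factor: 48020 = (7^4 · 20); the sign does not affect v_p). Step 3 — |x − y|_7 = 7^{-4} = 1/2401.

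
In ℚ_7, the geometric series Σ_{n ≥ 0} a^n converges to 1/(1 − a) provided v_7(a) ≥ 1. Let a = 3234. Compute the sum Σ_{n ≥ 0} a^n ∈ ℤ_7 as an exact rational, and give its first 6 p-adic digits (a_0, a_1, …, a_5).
Σ a^n = 1/(1 − a) = -1/3233;  first 6 digits = (1, 0, 3, 2, 3, 6)

v_7(a) = 2 ≥ 1, so the series converges in ℤ_7 to 1/(1 − a) = 1/(1 − 3234) = -1/3233. Expand this rational in ℤ_7: compute digits iteratively via d_i = x_i mod 7, x_{i+1} = (x_i − d_i)/7. The first 6 digits are (1, 0, 3, 2, 3, 6).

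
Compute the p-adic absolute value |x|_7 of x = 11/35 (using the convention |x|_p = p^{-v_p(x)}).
|11/35|_7 = 7

Step 1 — compute v_7(x) by factoring powers of 7 out of the numerator and denominator: v_7(11/35) = -1. Step 2 — apply |x|_p = p^{-v_p(x)} = 7^{1} = 7.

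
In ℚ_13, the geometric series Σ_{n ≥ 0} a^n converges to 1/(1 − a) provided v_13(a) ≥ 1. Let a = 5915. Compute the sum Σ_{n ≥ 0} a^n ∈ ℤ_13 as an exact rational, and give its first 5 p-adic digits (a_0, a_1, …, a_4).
Σ a^n = 1/(1 − a) = -1/5914;  first 5 digits = (1, 0, 9, 2, 3)

v_13(a) = 2 ≥ 1, so the series converges in ℤ_13 to 1/(1 − a) = 1/(1 − 5915) = -1/5914. Expand this rational in ℤ_13: compute digits iteratively via d_i = x_i mod 13, x_{i+1} = (x_i − d_i)/13. The first 5 digits are (1, 0, 9, 2, 3).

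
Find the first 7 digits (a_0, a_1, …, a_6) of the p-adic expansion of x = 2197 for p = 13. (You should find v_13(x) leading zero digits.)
(a_0, …, a_6) = (0, 0, 0, 1, 0, 0, 0)

v_13(2197) = 3, so a_0 = ... = a_2 = 0. Factor out: x = 13^3 · u with u = 1 a unit in ℤ_13. Expand u iteratively via a_{v+i} = u_i mod 13, u_{i+1} = (u_i − a_{v+i})/13:
  u_0 = 1;  a_3 = 1;  u_1 = (u_0 − 1)/13 = 0
  u_1 = 0;  a_4 = 0;  u_2 = (u_1 − 0)/13 = 0
  u_2 = 0;  a_5 = 0;  u_3 = (u_2 − 0)/13 = 0
  u_3 = 0;  a_6 = 0;  u_4 = (u_3 − 0)/13 = 0
Digits: (0, 0, 0, 1, 0, 0, 0).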